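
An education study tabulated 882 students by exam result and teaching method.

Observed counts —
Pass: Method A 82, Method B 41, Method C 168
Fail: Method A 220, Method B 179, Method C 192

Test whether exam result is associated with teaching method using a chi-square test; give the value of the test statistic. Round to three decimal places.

Row totals: 291, 591. Column totals: 302, 220, 360. Grand total N = 882.
Expected counts (row total × column total / N):
  Pass, Method A: 291×302/882 = 99.6395
  Pass, Method B: 291×220/882 = 72.5850
  Pass, Method C: 291×360/882 = 118.7755
  Fail, Method A: 591×302/882 = 202.3605
  Fail, Method B: 591×220/882 = 147.4150
  Fail, Method C: 591×360/882 = 241.2245
Contributions (O − E)²/E:
  (82 − 99.6395)²/99.6395 = 3.1228
  (41 − 72.5850)²/72.5850 = 13.7441
  (168 − 118.7755)²/118.7755 = 20.4003
  (220 − 202.3605)²/202.3605 = 1.5376
  (179 − 147.4150)²/147.4150 = 6.7674
  (192 − 241.2245)²/241.2245 = 10.0448
χ² = 3.1228 + 13.7441 + 20.4003 + 1.5376 + 6.7674 + 10.0448 = 55.617

55.617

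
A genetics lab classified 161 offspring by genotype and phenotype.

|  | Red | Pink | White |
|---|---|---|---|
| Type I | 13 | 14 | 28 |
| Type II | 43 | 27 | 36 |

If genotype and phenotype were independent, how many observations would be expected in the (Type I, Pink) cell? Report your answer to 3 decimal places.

Row total (Type I) = 55; column total (Pink) = 41; grand total N = 161.
Expected count = (row total × column total) / N = 55 × 41 / 161 = 14.006.

14.006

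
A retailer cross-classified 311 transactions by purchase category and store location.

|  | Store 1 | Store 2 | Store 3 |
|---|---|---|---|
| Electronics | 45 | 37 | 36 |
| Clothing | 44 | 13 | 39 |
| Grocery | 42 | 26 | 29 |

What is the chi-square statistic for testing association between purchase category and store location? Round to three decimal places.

Row totals: 118, 96, 97. Column totals: 131, 76, 104. Grand total N = 311.
Expected counts (row total × column total / N):
  Electronics, Store 1: 118×131/311 = 49.7042
  Electronics, Store 2: 118×76/311 = 28.8360
  Electronics, Store 3: 118×104/311 = 39.4598
  Clothing, Store 1: 96×131/311 = 40.4373
  Clothing, Store 2: 96×76/311 = 23.4598
  Clothing, Store 3: 96×104/311 = 32.1029
  Grocery, Store 1: 97×131/311 = 40.8585
  Grocery, Store 2: 97×76/311 = 23.7042
  Grocery, Store 3: 97×104/311 = 32.4373
Contributions (O − E)²/E:
  (45 − 49.7042)²/49.7042 = 0.4452
  (37 − 28.8360)²/28.8360 = 2.3114
  (36 − 39.4598)²/39.4598 = 0.3034
  (44 − 40.4373)²/40.4373 = 0.3139
  (13 − 23.4598)²/23.4598 = 4.6636
  (39 − 32.1029)²/32.1029 = 1.4818
  (42 − 40.8585)²/40.8585 = 0.0319
  (26 − 23.7042)²/23.7042 = 0.2224
  (29 − 32.4373)²/32.4373 = 0.3642
χ² = 0.4452 + 2.3114 + 0.3034 + 0.3139 + 4.6636 + 1.4818 + 0.0319 + 0.2224 + 0.3642 = 10.138

10.138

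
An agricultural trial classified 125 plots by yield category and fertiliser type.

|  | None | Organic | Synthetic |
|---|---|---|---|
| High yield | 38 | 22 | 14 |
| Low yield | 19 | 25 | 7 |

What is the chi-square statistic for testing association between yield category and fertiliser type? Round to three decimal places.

4.788

Row totals: 74, 51. Column totals: 57, 47, 21. Grand total N = 125.
Expected counts (row total × column total / N):
  High yield, None: 74×57/125 = 33.7440
  High yield, Organic: 74×47/125 = 27.8240
  High yield, Synthetic: 74×21/125 = 12.4320
  Low yield, None: 51×57/125 = 23.2560
  Low yield, Organic: 51×47/125 = 19.1760
  Low yield, Synthetic: 51×21/125 = 8.5680
Contributions (O − E)²/E:
  (38 − 33.7440)²/33.7440 = 0.5368
  (22 − 27.8240)²/27.8240 = 1.2191
  (14 − 12.4320)²/12.4320 = 0.1978
  (19 − 23.2560)²/23.2560 = 0.7789
  (25 − 19.1760)²/19.1760 = 1.7688
  (7 − 8.5680)²/8.5680 = 0.2870
χ² = 0.5368 + 1.2191 + 0.1978 + 0.7789 + 1.7688 + 0.2870 = 4.788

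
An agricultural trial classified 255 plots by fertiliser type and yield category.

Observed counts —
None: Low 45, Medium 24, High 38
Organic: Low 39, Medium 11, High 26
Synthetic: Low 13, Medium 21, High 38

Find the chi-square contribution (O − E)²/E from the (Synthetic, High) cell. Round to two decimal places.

2.94

Row total (Synthetic) = 72; column total (High) = 102; N = 255.
Expected count E = 72 × 102 / 255 = 28.800.
Contribution = (O − E)²/E = (38 − 28.800)² / 28.800 = 2.94.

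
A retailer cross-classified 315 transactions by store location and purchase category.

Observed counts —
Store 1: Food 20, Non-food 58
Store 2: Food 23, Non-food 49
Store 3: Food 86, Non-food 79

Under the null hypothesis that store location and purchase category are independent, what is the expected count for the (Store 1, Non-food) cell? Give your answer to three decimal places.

46.057

Row total (Store 1) = 78; column total (Non-food) = 186; grand total N = 315.
Expected count = (row total × column total) / N = 78 × 186 / 315 = 46.057.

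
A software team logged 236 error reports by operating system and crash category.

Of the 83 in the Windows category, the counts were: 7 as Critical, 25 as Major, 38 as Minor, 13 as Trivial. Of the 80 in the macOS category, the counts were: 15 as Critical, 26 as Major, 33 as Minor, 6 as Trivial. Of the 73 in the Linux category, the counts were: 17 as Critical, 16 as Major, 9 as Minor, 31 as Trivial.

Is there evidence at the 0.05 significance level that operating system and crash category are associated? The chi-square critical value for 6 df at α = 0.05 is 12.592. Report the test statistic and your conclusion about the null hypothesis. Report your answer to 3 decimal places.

Row totals: 83, 80, 73. Column totals: 39, 67, 80, 50. Grand total N = 236.
Expected counts (row total × column total / N):
  Windows, Critical: 83×39/236 = 13.7161
  Windows, Major: 83×67/236 = 23.5636
  Windows, Minor: 83×80/236 = 28.1356
  Windows, Trivial: 83×50/236 = 17.5847
  macOS, Critical: 80×39/236 = 13.2203
  macOS, Major: 80×67/236 = 22.7119
  macOS, Minor: 80×80/236 = 27.1186
  macOS, Trivial: 80×50/236 = 16.9492
  Linux, Critical: 73×39/236 = 12.0636
  Linux, Major: 73×67/236 = 20.7246
  Linux, Minor: 73×80/236 = 24.7458
  Linux, Trivial: 73×50/236 = 15.4661
Contributions (O − E)²/E:
  (7 − 13.7161)²/13.7161 = 3.2885
  (25 − 23.5636)²/23.5636 = 0.0876
  (38 − 28.1356)²/28.1356 = 3.4585
  (13 − 17.5847)²/17.5847 = 1.1953
  (15 − 13.2203)²/13.2203 = 0.2396
  (26 − 22.7119)²/22.7119 = 0.4760
  (33 − 27.1186)²/27.1186 = 1.2755
  (6 − 16.9492)²/16.9492 = 7.0732
  (17 − 12.0636)²/12.0636 = 2.0200
  (16 − 20.7246)²/20.7246 = 1.0771
  (9 − 24.7458)²/24.7458 = 10.0191
  (31 − 15.4661)²/15.4661 = 15.6020
χ² = 3.2885 + 0.0876 + 3.4585 + 1.1953 + 0.2396 + 0.4760 + 1.2755 + 7.0732 + 2.0200 + 1.0771 + 10.0191 + 15.6020 = 45.812
df = (3−1)(4−1) = 6. Since 45.812 > 12.592, reject the null hypothesis of independence at α = 0.05.

45.812; reject H₀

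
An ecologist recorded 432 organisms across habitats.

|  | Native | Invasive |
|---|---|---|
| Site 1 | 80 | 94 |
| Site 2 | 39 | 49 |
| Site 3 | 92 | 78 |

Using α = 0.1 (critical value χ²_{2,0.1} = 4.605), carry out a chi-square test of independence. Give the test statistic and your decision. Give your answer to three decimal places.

3.186; fail to reject H₀

Row totals: 174, 88, 170. Column totals: 211, 221. Grand total N = 432.
Expected counts (row total × column total / N):
  Site 1, Native: 174×211/432 = 84.9861
  Site 1, Invasive: 174×221/432 = 89.0139
  Site 2, Native: 88×211/432 = 42.9815
  Site 2, Invasive: 88×221/432 = 45.0185
  Site 3, Native: 170×211/432 = 83.0324
  Site 3, Invasive: 170×221/432 = 86.9676
Contributions (O − E)²/E:
  (80 − 84.9861)²/84.9861 = 0.2925
  (94 − 89.0139)²/89.0139 = 0.2793
  (39 − 42.9815)²/42.9815 = 0.3688
  (49 − 45.0185)²/45.0185 = 0.3521
  (92 − 83.0324)²/83.0324 = 0.9685
  (78 − 86.9676)²/86.9676 = 0.9247
χ² = 0.2925 + 0.2793 + 0.3688 + 0.3521 + 0.9685 + 0.9247 = 3.186
df = (3−1)(2−1) = 2. Since 3.186 < 4.605, fail to reject the null hypothesis of independence at α = 0.1.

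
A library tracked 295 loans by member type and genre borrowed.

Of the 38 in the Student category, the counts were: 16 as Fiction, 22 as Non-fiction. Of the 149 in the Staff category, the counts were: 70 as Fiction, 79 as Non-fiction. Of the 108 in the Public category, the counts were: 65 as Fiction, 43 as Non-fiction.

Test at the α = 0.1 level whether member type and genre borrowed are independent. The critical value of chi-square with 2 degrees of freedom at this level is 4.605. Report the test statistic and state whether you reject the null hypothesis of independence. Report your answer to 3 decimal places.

5.810; reject H₀

Row totals: 38, 149, 108. Column totals: 151, 144. Grand total N = 295.
Expected counts (row total × column total / N):
  Student, Fiction: 38×151/295 = 19.4508
  Student, Non-fiction: 38×144/295 = 18.5492
  Staff, Fiction: 149×151/295 = 76.2678
  Staff, Non-fiction: 149×144/295 = 72.7322
  Public, Fiction: 108×151/295 = 55.2814
  Public, Non-fiction: 108×144/295 = 52.7186
Contributions (O − E)²/E:
  (16 − 19.4508)²/19.4508 = 0.6122
  (22 − 18.5492)²/18.5492 = 0.6420
  (70 − 76.2678)²/76.2678 = 0.5151
  (79 − 72.7322)²/72.7322 = 0.5401
  (65 − 55.2814)²/55.2814 = 1.7086
  (43 − 52.7186)²/52.7186 = 1.7916
χ² = 0.6122 + 0.6420 + 0.5151 + 0.5401 + 1.7086 + 1.7916 = 5.810
df = (3−1)(2−1) = 2. Since 5.810 > 4.605, reject the null hypothesis of independence at α = 0.1.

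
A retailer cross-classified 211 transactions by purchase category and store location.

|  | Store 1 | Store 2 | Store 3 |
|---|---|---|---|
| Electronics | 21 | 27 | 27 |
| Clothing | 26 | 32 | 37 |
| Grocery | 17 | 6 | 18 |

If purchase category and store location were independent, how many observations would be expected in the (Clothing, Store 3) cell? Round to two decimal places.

Row total (Clothing) = 95; column total (Store 3) = 82; grand total N = 211.
Expected count = (row total × column total) / N = 95 × 82 / 211 = 36.92.

36.92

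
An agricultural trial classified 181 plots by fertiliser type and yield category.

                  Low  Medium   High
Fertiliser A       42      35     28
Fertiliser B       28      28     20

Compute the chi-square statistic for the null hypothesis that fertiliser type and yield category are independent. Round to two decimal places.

0.27

Row totals: 105, 76. Column totals: 70, 63, 48. Grand total N = 181.
Expected counts (row total × column total / N):
  Fertiliser A, Low: 105×70/181 = 40.608
  Fertiliser A, Medium: 105×63/181 = 36.547
  Fertiliser A, High: 105×48/181 = 27.845
  Fertiliser B, Low: 76×70/181 = 29.392
  Fertiliser B, Medium: 76×63/181 = 26.453
  Fertiliser B, High: 76×48/181 = 20.155
Contributions (O − E)²/E:
  (42 − 40.608)²/40.608 = 0.0477
  (35 − 36.547)²/36.547 = 0.0655
  (28 − 27.845)²/27.845 = 0.0009
  (28 − 29.392)²/29.392 = 0.0659
  (28 − 26.453)²/26.453 = 0.0905
  (20 − 20.155)²/20.155 = 0.0012
χ² = 0.0477 + 0.0655 + 0.0009 + 0.0659 + 0.0905 + 0.0012 = 0.27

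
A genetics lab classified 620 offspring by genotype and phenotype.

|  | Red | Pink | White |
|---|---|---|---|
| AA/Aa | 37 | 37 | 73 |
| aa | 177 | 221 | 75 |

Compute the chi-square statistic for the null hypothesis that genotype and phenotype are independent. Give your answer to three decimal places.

Row totals: 147, 473. Column totals: 214, 258, 148. Grand total N = 620.
Expected counts (row total × column total / N):
  AA/Aa, Red: 147×214/620 = 50.7387
  AA/Aa, Pink: 147×258/620 = 61.1710
  AA/Aa, White: 147×148/620 = 35.0903
  aa, Red: 473×214/620 = 163.2613
  aa, Pink: 473×258/620 = 196.8290
  aa, White: 473×148/620 = 112.9097
Contributions (O − E)²/E:
  (37 − 50.7387)²/50.7387 = 3.7201
  (37 − 61.1710)²/61.1710 = 9.5509
  (73 − 35.0903)²/35.0903 = 40.9556
  (177 − 163.2613)²/163.2613 = 1.1561
  (221 − 196.8290)²/196.8290 = 2.9682
  (75 − 112.9097)²/112.9097 = 12.7283
χ² = 3.7201 + 9.5509 + 40.9556 + 1.1561 + 2.9682 + 12.7283 = 71.079

71.079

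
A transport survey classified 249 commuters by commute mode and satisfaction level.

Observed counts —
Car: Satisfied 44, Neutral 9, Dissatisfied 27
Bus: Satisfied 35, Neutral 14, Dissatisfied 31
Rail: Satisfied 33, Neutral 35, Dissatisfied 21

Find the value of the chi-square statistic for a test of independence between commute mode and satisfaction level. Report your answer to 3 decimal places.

Row totals: 80, 80, 89. Column totals: 112, 58, 79. Grand total N = 249.
Expected counts (row total × column total / N):
  Car, Satisfied: 80×112/249 = 35.9839
  Car, Neutral: 80×58/249 = 18.6345
  Car, Dissatisfied: 80×79/249 = 25.3815
  Bus, Satisfied: 80×112/249 = 35.9839
  Bus, Neutral: 80×58/249 = 18.6345
  Bus, Dissatisfied: 80×79/249 = 25.3815
  Rail, Satisfied: 89×112/249 = 40.0321
  Rail, Neutral: 89×58/249 = 20.7309
  Rail, Dissatisfied: 89×79/249 = 28.2369
Contributions (O − E)²/E:
  (44 − 35.9839)²/35.9839 = 1.7857
  (9 − 18.6345)²/18.6345 = 4.9813
  (27 − 25.3815)²/25.3815 = 0.1032
  (35 − 35.9839)²/35.9839 = 0.0269
  (14 − 18.6345)²/18.6345 = 1.1526
  (31 − 25.3815)²/25.3815 = 1.2437
  (33 − 40.0321)²/40.0321 = 1.2353
  (35 − 20.7309)²/20.7309 = 9.8214
  (21 − 28.2369)²/28.2369 = 1.8548
χ² = 1.7857 + 4.9813 + 0.1032 + 0.0269 + 1.1526 + 1.2437 + 1.2353 + 9.8214 + 1.8548 = 22.205

22.205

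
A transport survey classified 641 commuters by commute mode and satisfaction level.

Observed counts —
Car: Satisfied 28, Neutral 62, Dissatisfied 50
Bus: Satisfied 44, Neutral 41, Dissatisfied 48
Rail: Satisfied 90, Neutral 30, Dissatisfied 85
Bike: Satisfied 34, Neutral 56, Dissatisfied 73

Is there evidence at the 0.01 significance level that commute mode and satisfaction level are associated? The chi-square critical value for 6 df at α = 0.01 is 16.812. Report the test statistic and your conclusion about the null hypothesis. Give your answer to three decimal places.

Row totals: 140, 133, 205, 163. Column totals: 196, 189, 256. Grand total N = 641.
Expected counts (row total × column total / N):
  Car, Satisfied: 140×196/641 = 42.8081
  Car, Neutral: 140×189/641 = 41.2793
  Car, Dissatisfied: 140×256/641 = 55.9126
  Bus, Satisfied: 133×196/641 = 40.6677
  Bus, Neutral: 133×189/641 = 39.2153
  Bus, Dissatisfied: 133×256/641 = 53.1170
  Rail, Satisfied: 205×196/641 = 62.6833
  Rail, Neutral: 205×189/641 = 60.4446
  Rail, Dissatisfied: 205×256/641 = 81.8721
  Bike, Satisfied: 163×196/641 = 49.8409
  Bike, Neutral: 163×189/641 = 48.0608
  Bike, Dissatisfied: 163×256/641 = 65.0983
Contributions (O − E)²/E:
  (28 − 42.8081)²/42.8081 = 5.1224
  (62 − 41.2793)²/41.2793 = 10.4010
  (50 − 55.9126)²/55.9126 = 0.6252
  (44 − 40.6677)²/40.6677 = 0.2730
  (41 − 39.2153)²/39.2153 = 0.0812
  (48 − 53.1170)²/53.1170 = 0.4929
  (90 − 62.6833)²/62.6833 = 11.9043
  (30 − 60.4446)²/60.4446 = 15.3343
  (85 − 81.8721)²/81.8721 = 0.1195
  (34 − 49.8409)²/49.8409 = 5.0347
  (56 − 48.0608)²/48.0608 = 1.3115
  (73 − 65.0983)²/65.0983 = 0.9591
χ² = 5.1224 + 10.4010 + 0.6252 + 0.2730 + 0.0812 + 0.4929 + 11.9043 + 15.3343 + 0.1195 + 5.0347 + 1.3115 + 0.9591 = 51.659
df = (4−1)(3−1) = 6. Since 51.659 > 16.812, reject the null hypothesis of independence at α = 0.01.

51.659; reject H₀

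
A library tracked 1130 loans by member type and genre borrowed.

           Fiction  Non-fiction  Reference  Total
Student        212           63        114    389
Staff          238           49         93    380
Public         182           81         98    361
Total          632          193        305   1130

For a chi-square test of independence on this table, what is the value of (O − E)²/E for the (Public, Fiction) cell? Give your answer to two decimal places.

1.96

Row total (Public) = 361; column total (Fiction) = 632; N = 1130.
Expected count E = 361 × 632 / 1130 = 201.904.
Contribution = (O − E)²/E = (182 − 201.904)² / 201.904 = 1.96.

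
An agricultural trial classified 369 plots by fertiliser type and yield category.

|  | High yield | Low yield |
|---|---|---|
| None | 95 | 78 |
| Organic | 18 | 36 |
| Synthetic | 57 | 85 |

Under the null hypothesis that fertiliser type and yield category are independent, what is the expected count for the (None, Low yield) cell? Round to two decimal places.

93.30

Row total (None) = 173; column total (Low yield) = 199; grand total N = 369.
Expected count = (row total × column total) / N = 173 × 199 / 369 = 93.30.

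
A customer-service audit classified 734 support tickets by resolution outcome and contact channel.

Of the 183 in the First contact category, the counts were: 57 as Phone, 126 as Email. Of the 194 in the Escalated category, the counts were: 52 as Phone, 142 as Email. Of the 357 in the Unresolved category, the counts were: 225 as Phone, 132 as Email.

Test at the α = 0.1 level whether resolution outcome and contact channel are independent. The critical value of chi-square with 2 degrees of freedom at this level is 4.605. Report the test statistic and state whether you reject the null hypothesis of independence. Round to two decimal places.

86.76; reject H₀

Row totals: 183, 194, 357. Column totals: 334, 400. Grand total N = 734.
Expected counts (row total × column total / N):
  First contact, Phone: 183×334/734 = 83.272
  First contact, Email: 183×400/734 = 99.728
  Escalated, Phone: 194×334/734 = 88.278
  Escalated, Email: 194×400/734 = 105.722
  Unresolved, Phone: 357×334/734 = 162.450
  Unresolved, Email: 357×400/734 = 194.550
Contributions (O − E)²/E:
  (57 − 83.272)²/83.272 = 8.2887
  (126 − 99.728)²/99.728 = 6.9210
  (52 − 88.278)²/88.278 = 14.9085
  (142 − 105.722)²/105.722 = 12.4486
  (225 − 162.450)²/162.450 = 24.0843
  (132 − 194.550)²/194.550 = 20.1105
χ² = 8.2887 + 6.9210 + 14.9085 + 12.4486 + 24.0843 + 20.1105 = 86.76
df = (3−1)(2−1) = 2. Since 86.76 > 4.605, reject the null hypothesis of independence at α = 0.1.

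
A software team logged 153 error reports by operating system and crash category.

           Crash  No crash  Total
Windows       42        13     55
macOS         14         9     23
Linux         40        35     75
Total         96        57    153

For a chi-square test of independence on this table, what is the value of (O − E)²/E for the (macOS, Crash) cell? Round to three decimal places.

Row total (macOS) = 23; column total (Crash) = 96; N = 153.
Expected count E = 23 × 96 / 153 = 14.4314.
Contribution = (O − E)²/E = (14 − 14.4314)² / 14.4314 = 0.013.

0.013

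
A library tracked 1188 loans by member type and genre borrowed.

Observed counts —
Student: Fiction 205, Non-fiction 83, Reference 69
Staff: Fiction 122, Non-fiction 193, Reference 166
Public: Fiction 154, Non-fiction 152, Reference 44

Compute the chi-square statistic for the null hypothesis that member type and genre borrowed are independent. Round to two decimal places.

122.55

Row totals: 357, 481, 350. Column totals: 481, 428, 279. Grand total N = 1188.
Expected counts (row total × column total / N):
  Student, Fiction: 357×481/1188 = 144.5429
  Student, Non-fiction: 357×428/1188 = 128.6162
  Student, Reference: 357×279/1188 = 83.8409
  Staff, Fiction: 481×481/1188 = 194.7483
  Staff, Non-fiction: 481×428/1188 = 173.2896
  Staff, Reference: 481×279/1188 = 112.9621
  Public, Fiction: 350×481/1188 = 141.7088
  Public, Non-fiction: 350×428/1188 = 126.0943
  Public, Reference: 350×279/1188 = 82.1970
Contributions (O − E)²/E:
  (205 − 144.5429)²/144.5429 = 25.2870
  (83 − 128.6162)²/128.6162 = 16.1787
  (69 − 83.8409)²/83.8409 = 2.6270
  (122 − 194.7483)²/194.7483 = 27.1752
  (193 − 173.2896)²/173.2896 = 2.2419
  (166 − 112.9621)²/112.9621 = 24.9023
  (154 − 141.7088)²/141.7088 = 1.0661
  (152 − 126.0943)²/126.0943 = 5.3222
  (44 − 82.1970)²/82.1970 = 17.7502
χ² = 25.2870 + 16.1787 + 2.6270 + 27.1752 + 2.2419 + 24.9023 + 1.0661 + 5.3222 + 17.7502 = 122.55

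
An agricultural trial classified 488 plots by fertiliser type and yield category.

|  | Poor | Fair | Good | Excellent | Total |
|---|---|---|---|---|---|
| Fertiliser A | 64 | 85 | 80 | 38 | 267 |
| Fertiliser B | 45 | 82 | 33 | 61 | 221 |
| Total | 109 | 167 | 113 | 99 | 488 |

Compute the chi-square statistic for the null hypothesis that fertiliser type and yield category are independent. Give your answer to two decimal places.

Grand total N = 488.
Expected counts (row total × column total / N):
  Fertiliser A, Poor: 267×109/488 = 59.637
  Fertiliser A, Fair: 267×167/488 = 91.371
  Fertiliser A, Good: 267×113/488 = 61.826
  Fertiliser A, Excellent: 267×99/488 = 54.166
  Fertiliser B, Poor: 221×109/488 = 49.363
  Fertiliser B, Fair: 221×167/488 = 75.629
  Fertiliser B, Good: 221×113/488 = 51.174
  Fertiliser B, Excellent: 221×99/488 = 44.834
Contributions (O − E)²/E:
  (64 − 59.637)²/59.637 = 0.3192
  (85 − 91.371)²/91.371 = 0.4442
  (80 − 61.826)²/61.826 = 5.3423
  (38 − 54.166)²/54.166 = 4.8248
  (45 − 49.363)²/49.363 = 0.3856
  (82 − 75.629)²/75.629 = 0.5367
  (33 − 51.174)²/51.174 = 6.4543
  (61 − 44.834)²/44.834 = 5.8290
χ² = 0.3192 + 0.4442 + 5.3423 + 4.8248 + 0.3856 + 0.5367 + 6.4543 + 5.8290 = 24.14

24.14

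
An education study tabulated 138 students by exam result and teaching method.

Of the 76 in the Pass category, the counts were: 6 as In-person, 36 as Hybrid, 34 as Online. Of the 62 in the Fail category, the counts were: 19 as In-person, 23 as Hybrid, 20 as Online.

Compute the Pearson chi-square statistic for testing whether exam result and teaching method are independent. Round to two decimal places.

11.96

Row totals: 76, 62. Column totals: 25, 59, 54. Grand total N = 138.
Expected counts (row total × column total / N):
  Pass, In-person: 76×25/138 = 13.768
  Pass, Hybrid: 76×59/138 = 32.493
  Pass, Online: 76×54/138 = 29.739
  Fail, In-person: 62×25/138 = 11.232
  Fail, Hybrid: 62×59/138 = 26.507
  Fail, Online: 62×54/138 = 24.261
Contributions (O − E)²/E:
  (6 − 13.768)²/13.768 = 4.3828
  (36 − 32.493)²/32.493 = 0.3785
  (34 − 29.739)²/29.739 = 0.6105
  (19 − 11.232)²/11.232 = 5.3723
  (23 − 26.507)²/26.507 = 0.4640
  (20 − 24.261)²/24.261 = 0.7484
χ² = 4.3828 + 0.3785 + 0.6105 + 5.3723 + 0.4640 + 0.7484 = 11.96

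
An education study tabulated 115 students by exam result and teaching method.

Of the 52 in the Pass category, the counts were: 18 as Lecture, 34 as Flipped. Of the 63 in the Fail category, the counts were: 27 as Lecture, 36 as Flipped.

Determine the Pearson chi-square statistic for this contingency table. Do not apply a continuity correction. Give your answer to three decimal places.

Row totals: 52, 63. Column totals: 45, 70. Grand total N = 115.
Expected counts (row total × column total / N):
  Pass, Lecture: 52×45/115 = 20.3478
  Pass, Flipped: 52×70/115 = 31.6522
  Fail, Lecture: 63×45/115 = 24.6522
  Fail, Flipped: 63×70/115 = 38.3478
Contributions (O − E)²/E:
  (18 − 20.3478)²/20.3478 = 0.2709
  (34 − 31.6522)²/31.6522 = 0.1741
  (27 − 24.6522)²/24.6522 = 0.2236
  (36 − 38.3478)²/38.3478 = 0.1437
χ² = 0.2709 + 0.1741 + 0.2236 + 0.1437 = 0.812

0.812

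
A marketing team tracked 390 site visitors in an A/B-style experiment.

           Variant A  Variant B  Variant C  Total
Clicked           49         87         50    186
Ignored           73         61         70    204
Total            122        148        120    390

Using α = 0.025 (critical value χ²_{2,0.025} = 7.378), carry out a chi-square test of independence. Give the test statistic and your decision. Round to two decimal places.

Grand total N = 390.
Expected counts (row total × column total / N):
  Clicked, Variant A: 186×122/390 = 58.185
  Clicked, Variant B: 186×148/390 = 70.585
  Clicked, Variant C: 186×120/390 = 57.231
  Ignored, Variant A: 204×122/390 = 63.815
  Ignored, Variant B: 204×148/390 = 77.415
  Ignored, Variant C: 204×120/390 = 62.769
Contributions (O − E)²/E:
  (49 − 58.185)²/58.185 = 1.4499
  (87 − 70.585)²/70.585 = 3.8174
  (50 − 57.231)²/57.231 = 0.9136
  (73 − 63.815)²/63.815 = 1.3220
  (61 − 77.415)²/77.415 = 3.4806
  (70 − 62.769)²/62.769 = 0.8330
χ² = 1.4499 + 3.8174 + 0.9136 + 1.3220 + 3.4806 + 0.8330 = 11.82
df = (2−1)(3−1) = 2. Since 11.82 > 7.378, reject the null hypothesis of independence at α = 0.025.

11.82; reject H₀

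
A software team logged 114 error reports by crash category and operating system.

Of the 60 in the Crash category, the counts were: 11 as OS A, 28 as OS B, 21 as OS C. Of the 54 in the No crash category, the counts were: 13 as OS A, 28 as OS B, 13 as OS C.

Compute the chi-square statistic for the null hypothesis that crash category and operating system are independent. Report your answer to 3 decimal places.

Row totals: 60, 54. Column totals: 24, 56, 34. Grand total N = 114.
Expected counts (row total × column total / N):
  Crash, OS A: 60×24/114 = 12.6316
  Crash, OS B: 60×56/114 = 29.4737
  Crash, OS C: 60×34/114 = 17.8947
  No crash, OS A: 54×24/114 = 11.3684
  No crash, OS B: 54×56/114 = 26.5263
  No crash, OS C: 54×34/114 = 16.1053
Contributions (O − E)²/E:
  (11 − 12.6316)²/12.6316 = 0.2108
  (28 − 29.4737)²/29.4737 = 0.0737
  (21 − 17.8947)²/17.8947 = 0.5389
  (13 − 11.3684)²/11.3684 = 0.2342
  (28 − 26.5263)²/26.5263 = 0.0819
  (13 − 16.1053)²/16.1053 = 0.5987
χ² = 0.2108 + 0.0737 + 0.5389 + 0.2342 + 0.0819 + 0.5987 = 1.738

1.738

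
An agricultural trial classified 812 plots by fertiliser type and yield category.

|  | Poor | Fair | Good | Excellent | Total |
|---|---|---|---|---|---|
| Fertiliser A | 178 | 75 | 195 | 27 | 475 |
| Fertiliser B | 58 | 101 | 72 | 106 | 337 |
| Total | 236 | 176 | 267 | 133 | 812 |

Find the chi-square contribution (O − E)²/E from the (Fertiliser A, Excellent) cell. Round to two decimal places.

33.17

Row total (Fertiliser A) = 475; column total (Excellent) = 133; N = 812.
Expected count E = 475 × 133 / 812 = 77.8017.
Contribution = (O − E)²/E = (27 − 77.8017)² / 77.8017 = 33.17.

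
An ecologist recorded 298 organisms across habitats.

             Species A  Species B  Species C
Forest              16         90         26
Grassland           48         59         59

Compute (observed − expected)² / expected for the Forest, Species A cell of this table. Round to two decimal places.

Row total (Forest) = 132; column total (Species A) = 64; N = 298.
Expected count E = 132 × 64 / 298 = 28.349.
Contribution = (O − E)²/E = (16 − 28.349)² / 28.349 = 5.38.

5.38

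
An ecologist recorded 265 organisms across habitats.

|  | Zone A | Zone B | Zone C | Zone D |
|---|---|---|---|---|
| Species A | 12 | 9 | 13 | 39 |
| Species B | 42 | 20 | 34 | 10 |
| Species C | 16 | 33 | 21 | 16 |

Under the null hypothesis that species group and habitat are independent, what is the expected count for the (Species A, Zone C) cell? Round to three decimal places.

18.732

Row total (Species A) = 73; column total (Zone C) = 68; grand total N = 265.
Expected count = (row total × column total) / N = 73 × 68 / 265 = 18.732.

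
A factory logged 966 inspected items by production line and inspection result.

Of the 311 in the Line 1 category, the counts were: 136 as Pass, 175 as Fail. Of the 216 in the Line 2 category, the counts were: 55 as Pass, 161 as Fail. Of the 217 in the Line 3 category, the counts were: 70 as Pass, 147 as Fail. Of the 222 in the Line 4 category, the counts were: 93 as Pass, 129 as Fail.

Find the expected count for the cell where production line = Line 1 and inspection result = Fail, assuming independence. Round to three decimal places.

Row total (Line 1) = 311; column total (Fail) = 612; grand total N = 966.
Expected count = (row total × column total) / N = 311 × 612 / 966 = 197.031.

197.031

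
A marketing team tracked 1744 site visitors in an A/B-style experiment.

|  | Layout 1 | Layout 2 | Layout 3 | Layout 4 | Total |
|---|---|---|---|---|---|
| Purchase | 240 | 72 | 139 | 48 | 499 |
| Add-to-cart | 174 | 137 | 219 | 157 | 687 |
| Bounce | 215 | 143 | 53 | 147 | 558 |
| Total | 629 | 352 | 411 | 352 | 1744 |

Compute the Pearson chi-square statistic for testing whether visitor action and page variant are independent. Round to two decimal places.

170.73

Grand total N = 1744.
Expected counts (row total × column total / N):
  Purchase, Layout 1: 499×629/1744 = 179.972
  Purchase, Layout 2: 499×352/1744 = 100.716
  Purchase, Layout 3: 499×411/1744 = 117.597
  Purchase, Layout 4: 499×352/1744 = 100.716
  Add-to-cart, Layout 1: 687×629/1744 = 247.777
  Add-to-cart, Layout 2: 687×352/1744 = 138.661
  Add-to-cart, Layout 3: 687×411/1744 = 161.902
  Add-to-cart, Layout 4: 687×352/1744 = 138.661
  Bounce, Layout 1: 558×629/1744 = 201.251
  Bounce, Layout 2: 558×352/1744 = 112.624
  Bounce, Layout 3: 558×411/1744 = 131.501
  Bounce, Layout 4: 558×352/1744 = 112.624
Contributions (O − E)²/E:
  (240 − 179.972)²/179.972 = 20.0218
  (72 − 100.716)²/100.716 = 8.1875
  (139 − 117.597)²/117.597 = 3.8954
  (48 − 100.716)²/100.716 = 27.5922
  (174 − 247.777)²/247.777 = 21.9675
  (137 − 138.661)²/138.661 = 0.0199
  (219 − 161.902)²/161.902 = 20.1368
  (157 − 138.661)²/138.661 = 2.4255
  (215 − 201.251)²/201.251 = 0.9393
  (143 − 112.624)²/112.624 = 8.1928
  (53 − 131.501)²/131.501 = 46.8621
  (147 − 112.624)²/112.624 = 10.4925
χ² = 20.0218 + 8.1875 + 3.8954 + 27.5922 + 21.9675 + 0.0199 + 20.1368 + 2.4255 + 0.9393 + 8.1928 + 46.8621 + 10.4925 = 170.73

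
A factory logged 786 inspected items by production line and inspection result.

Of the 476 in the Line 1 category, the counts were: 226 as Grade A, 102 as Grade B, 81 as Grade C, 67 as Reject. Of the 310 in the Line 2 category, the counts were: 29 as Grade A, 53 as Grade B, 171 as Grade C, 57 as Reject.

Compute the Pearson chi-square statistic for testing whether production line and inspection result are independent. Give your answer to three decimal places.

173.303

Row totals: 476, 310. Column totals: 255, 155, 252, 124. Grand total N = 786.
Expected counts (row total × column total / N):
  Line 1, Grade A: 476×255/786 = 154.4275
  Line 1, Grade B: 476×155/786 = 93.8677
  Line 1, Grade C: 476×252/786 = 152.6107
  Line 1, Reject: 476×124/786 = 75.0941
  Line 2, Grade A: 310×255/786 = 100.5725
  Line 2, Grade B: 310×155/786 = 61.1323
  Line 2, Grade C: 310×252/786 = 99.3893
  Line 2, Reject: 310×124/786 = 48.9059
Contributions (O − E)²/E:
  (226 − 154.4275)²/154.4275 = 33.1717
  (102 − 93.8677)²/93.8677 = 0.7045
  (81 − 152.6107)²/152.6107 = 33.6024
  (67 − 75.0941)²/75.0941 = 0.8724
  (29 − 100.5725)²/100.5725 = 50.9346
  (53 − 61.1323)²/61.1323 = 1.0818
  (171 − 99.3893)²/99.3893 = 51.5960
  (57 − 48.9059)²/48.9059 = 1.3396
χ² = 33.1717 + 0.7045 + 33.6024 + 0.8724 + 50.9346 + 1.0818 + 51.5960 + 1.3396 = 173.303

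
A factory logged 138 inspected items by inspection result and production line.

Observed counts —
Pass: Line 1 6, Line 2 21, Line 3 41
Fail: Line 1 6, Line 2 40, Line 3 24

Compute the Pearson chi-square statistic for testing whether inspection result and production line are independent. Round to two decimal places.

10.34

Row totals: 68, 70. Column totals: 12, 61, 65. Grand total N = 138.
Expected counts (row total × column total / N):
  Pass, Line 1: 68×12/138 = 5.913
  Pass, Line 2: 68×61/138 = 30.058
  Pass, Line 3: 68×65/138 = 32.029
  Fail, Line 1: 70×12/138 = 6.087
  Fail, Line 2: 70×61/138 = 30.942
  Fail, Line 3: 70×65/138 = 32.971
Contributions (O − E)²/E:
  (6 − 5.913)²/5.913 = 0.0013
  (21 − 30.058)²/30.058 = 2.7296
  (41 − 32.029)²/32.029 = 2.5127
  (6 − 6.087)²/6.087 = 0.0012
  (40 − 30.942)²/30.942 = 2.6517
  (24 − 32.971)²/32.971 = 2.4409
χ² = 0.0013 + 2.7296 + 2.5127 + 0.0012 + 2.6517 + 2.4409 = 10.34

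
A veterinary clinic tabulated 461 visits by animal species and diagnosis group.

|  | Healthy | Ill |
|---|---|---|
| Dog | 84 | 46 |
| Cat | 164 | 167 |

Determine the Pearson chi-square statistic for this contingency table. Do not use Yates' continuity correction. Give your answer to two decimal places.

Row totals: 130, 331. Column totals: 248, 213. Grand total N = 461.
Expected counts (row total × column total / N):
  Dog, Healthy: 130×248/461 = 69.935
  Dog, Ill: 130×213/461 = 60.065
  Cat, Healthy: 331×248/461 = 178.065
  Cat, Ill: 331×213/461 = 152.935
Contributions (O − E)²/E:
  (84 − 69.935)²/69.935 = 2.8287
  (46 − 60.065)²/60.065 = 3.2935
  (164 − 178.065)²/178.065 = 1.1110
  (167 − 152.935)²/152.935 = 1.2935
χ² = 2.8287 + 3.2935 + 1.1110 + 1.2935 = 8.53

8.53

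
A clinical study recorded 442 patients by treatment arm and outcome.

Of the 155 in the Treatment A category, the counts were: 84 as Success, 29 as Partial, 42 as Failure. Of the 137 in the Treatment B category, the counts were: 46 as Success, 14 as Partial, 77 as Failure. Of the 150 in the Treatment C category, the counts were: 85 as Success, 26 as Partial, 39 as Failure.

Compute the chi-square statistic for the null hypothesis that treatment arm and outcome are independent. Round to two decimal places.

36.42

Row totals: 155, 137, 150. Column totals: 215, 69, 158. Grand total N = 442.
Expected counts (row total × column total / N):
  Treatment A, Success: 155×215/442 = 75.396
  Treatment A, Partial: 155×69/442 = 24.197
  Treatment A, Failure: 155×158/442 = 55.407
  Treatment B, Success: 137×215/442 = 66.640
  Treatment B, Partial: 137×69/442 = 21.387
  Treatment B, Failure: 137×158/442 = 48.973
  Treatment C, Success: 150×215/442 = 72.964
  Treatment C, Partial: 150×69/442 = 23.416
  Treatment C, Failure: 150×158/442 = 53.620
Contributions (O − E)²/E:
  (84 − 75.396)²/75.396 = 0.9819
  (29 − 24.197)²/24.197 = 0.9534
  (42 − 55.407)²/55.407 = 3.2441
  (46 − 66.640)²/66.640 = 6.3927
  (14 − 21.387)²/21.387 = 2.5514
  (77 − 48.973)²/48.973 = 16.0397
  (85 − 72.964)²/72.964 = 1.9854
  (26 − 23.416)²/23.416 = 0.2851
  (39 − 53.620)²/53.620 = 3.9863
χ² = 0.9819 + 0.9534 + 3.2441 + 6.3927 + 2.5514 + 16.0397 + 1.9854 + 0.2851 + 3.9863 = 36.42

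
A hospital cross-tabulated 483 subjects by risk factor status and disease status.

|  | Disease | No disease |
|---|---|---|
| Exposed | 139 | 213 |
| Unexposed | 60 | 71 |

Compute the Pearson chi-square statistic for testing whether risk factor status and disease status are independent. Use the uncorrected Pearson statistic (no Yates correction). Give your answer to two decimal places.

Row totals: 352, 131. Column totals: 199, 284. Grand total N = 483.
Expected counts (row total × column total / N):
  Exposed, Disease: 352×199/483 = 145.027
  Exposed, No disease: 352×284/483 = 206.973
  Unexposed, Disease: 131×199/483 = 53.973
  Unexposed, No disease: 131×284/483 = 77.027
Contributions (O − E)²/E:
  (139 − 145.027)²/145.027 = 0.2505
  (213 − 206.973)²/206.973 = 0.1755
  (60 − 53.973)²/53.973 = 0.6730
  (71 − 77.027)²/77.027 = 0.4716
χ² = 0.2505 + 0.1755 + 0.6730 + 0.4716 = 1.57

1.57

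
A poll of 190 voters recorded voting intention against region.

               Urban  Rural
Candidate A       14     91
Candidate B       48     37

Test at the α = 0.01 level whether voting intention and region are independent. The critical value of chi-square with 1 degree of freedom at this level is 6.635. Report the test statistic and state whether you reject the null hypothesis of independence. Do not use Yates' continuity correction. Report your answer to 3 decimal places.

Row totals: 105, 85. Column totals: 62, 128. Grand total N = 190.
Expected counts (row total × column total / N):
  Candidate A, Urban: 105×62/190 = 34.2632
  Candidate A, Rural: 105×128/190 = 70.7368
  Candidate B, Urban: 85×62/190 = 27.7368
  Candidate B, Rural: 85×128/190 = 57.2632
Contributions (O − E)²/E:
  (14 − 34.2632)²/34.2632 = 11.9836
  (91 − 70.7368)²/70.7368 = 5.8046
  (48 − 27.7368)²/27.7368 = 14.8033
  (37 − 57.2632)²/57.2632 = 7.1704
χ² = 11.9836 + 5.8046 + 14.8033 + 7.1704 = 39.762
df = (2−1)(2−1) = 1. Since 39.762 > 6.635, reject the null hypothesis of independence at α = 0.01.

39.762; reject H₀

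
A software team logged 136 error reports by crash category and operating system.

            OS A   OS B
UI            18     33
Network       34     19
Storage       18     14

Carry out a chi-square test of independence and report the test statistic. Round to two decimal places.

9.05

Row totals: 51, 53, 32. Column totals: 70, 66. Grand total N = 136.
Expected counts (row total × column total / N):
  UI, OS A: 51×70/136 = 26.250
  UI, OS B: 51×66/136 = 24.750
  Network, OS A: 53×70/136 = 27.279
  Network, OS B: 53×66/136 = 25.721
  Storage, OS A: 32×70/136 = 16.471
  Storage, OS B: 32×66/136 = 15.529
Contributions (O − E)²/E:
  (18 − 26.250)²/26.250 = 2.5929
  (33 − 24.750)²/24.750 = 2.7500
  (34 − 27.279)²/27.279 = 1.6559
  (19 − 25.721)²/25.721 = 1.7562
  (18 − 16.471)²/16.471 = 0.1419
  (14 − 15.529)²/15.529 = 0.1505
χ² = 2.5929 + 2.7500 + 1.6559 + 1.7562 + 0.1419 + 0.1505 = 9.05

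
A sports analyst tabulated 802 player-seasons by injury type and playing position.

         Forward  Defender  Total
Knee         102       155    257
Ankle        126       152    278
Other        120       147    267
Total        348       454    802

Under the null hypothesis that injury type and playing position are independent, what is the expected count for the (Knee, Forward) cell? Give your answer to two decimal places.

Row total (Knee) = 257; column total (Forward) = 348; grand total N = 802.
Expected count = (row total × column total) / N = 257 × 348 / 802 = 111.52.

111.52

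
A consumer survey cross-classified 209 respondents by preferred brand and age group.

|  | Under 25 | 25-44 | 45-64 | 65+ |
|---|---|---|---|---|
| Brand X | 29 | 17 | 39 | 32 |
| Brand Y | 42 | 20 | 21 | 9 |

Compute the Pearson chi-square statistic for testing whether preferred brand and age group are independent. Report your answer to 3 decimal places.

Row totals: 117, 92. Column totals: 71, 37, 60, 41. Grand total N = 209.
Expected counts (row total × column total / N):
  Brand X, Under 25: 117×71/209 = 39.7464
  Brand X, 25-44: 117×37/209 = 20.7129
  Brand X, 45-64: 117×60/209 = 33.5885
  Brand X, 65+: 117×41/209 = 22.9522
  Brand Y, Under 25: 92×71/209 = 31.2536
  Brand Y, 25-44: 92×37/209 = 16.2871
  Brand Y, 45-64: 92×60/209 = 26.4115
  Brand Y, 65+: 92×41/209 = 18.0478
Contributions (O − E)²/E:
  (29 − 39.7464)²/39.7464 = 2.9055
  (17 − 20.7129)²/20.7129 = 0.6656
  (39 − 33.5885)²/33.5885 = 0.8719
  (32 − 22.9522)²/22.9522 = 3.5667
  (42 − 31.2536)²/31.2536 = 3.6951
  (20 − 16.2871)²/16.2871 = 0.8464
  (21 − 26.4115)²/26.4115 = 1.1088
  (9 − 18.0478)²/18.0478 = 4.5359
χ² = 2.9055 + 0.6656 + 0.8719 + 3.5667 + 3.6951 + 0.8464 + 1.1088 + 4.5359 = 18.196

18.196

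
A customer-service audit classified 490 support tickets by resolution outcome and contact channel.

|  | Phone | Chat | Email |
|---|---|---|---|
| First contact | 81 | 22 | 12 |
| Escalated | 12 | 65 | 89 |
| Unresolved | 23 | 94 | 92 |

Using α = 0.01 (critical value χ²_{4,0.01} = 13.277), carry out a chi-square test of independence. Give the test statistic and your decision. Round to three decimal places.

Row totals: 115, 166, 209. Column totals: 116, 181, 193. Grand total N = 490.
Expected counts (row total × column total / N):
  First contact, Phone: 115×116/490 = 27.2245
  First contact, Chat: 115×181/490 = 42.4796
  First contact, Email: 115×193/490 = 45.2959
  Escalated, Phone: 166×116/490 = 39.2980
  Escalated, Chat: 166×181/490 = 61.3184
  Escalated, Email: 166×193/490 = 65.3837
  Unresolved, Phone: 209×116/490 = 49.4776
  Unresolved, Chat: 209×181/490 = 77.2020
  Unresolved, Email: 209×193/490 = 82.3204
Contributions (O − E)²/E:
  (81 − 27.2245)²/27.2245 = 106.2207
  (22 − 42.4796)²/42.4796 = 9.8733
  (12 − 45.2959)²/45.2959 = 24.4750
  (12 − 39.2980)²/39.2980 = 18.9623
  (65 − 61.3184)²/61.3184 = 0.2210
  (89 − 65.3837)²/65.3837 = 8.5301
  (23 − 49.4776)²/49.4776 = 14.1693
  (94 − 77.2020)²/77.2020 = 3.6550
  (92 − 82.3204)²/82.3204 = 1.1382
χ² = 106.2207 + 9.8733 + 24.4750 + 18.9623 + 0.2210 + 8.5301 + 14.1693 + 3.6550 + 1.1382 = 187.245
df = (3−1)(3−1) = 4. Since 187.245 > 13.277, reject the null hypothesis of independence at α = 0.01.

187.245; reject H₀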